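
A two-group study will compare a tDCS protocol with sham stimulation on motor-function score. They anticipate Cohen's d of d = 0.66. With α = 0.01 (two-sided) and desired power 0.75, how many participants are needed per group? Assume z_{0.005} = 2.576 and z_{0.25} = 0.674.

n = 49 per group

For two independent groups with equal n: n = 2·((z_{α/2} + z_β) / d)².
z_{α/2} + z_β = 2.576 + 0.674 = 3.250.
n = 2 × (3.250 / 0.66)² = 2 × 4.924² = 2 × 24.25 = 48.5.
Round up to the next whole participant.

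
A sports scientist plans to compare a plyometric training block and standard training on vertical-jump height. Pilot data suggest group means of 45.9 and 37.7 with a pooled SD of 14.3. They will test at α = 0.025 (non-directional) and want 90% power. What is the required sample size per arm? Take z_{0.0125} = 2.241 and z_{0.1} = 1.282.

Cohen's d = |M₁ − M₂| / SD_pooled = |45.9 − 37.7| / 14.3 = 8.2 / 14.3 = 0.573.
For two independent groups with equal n: n = 2·((z_{α/2} + z_β) / d)².
z_{α/2} + z_β = 2.241 + 1.282 = 3.523.
n = 2 × (3.523 / 0.573)² = 2 × 6.148² = 2 × 37.80 = 75.6.
Round up to the next whole participant.

n = 76 per group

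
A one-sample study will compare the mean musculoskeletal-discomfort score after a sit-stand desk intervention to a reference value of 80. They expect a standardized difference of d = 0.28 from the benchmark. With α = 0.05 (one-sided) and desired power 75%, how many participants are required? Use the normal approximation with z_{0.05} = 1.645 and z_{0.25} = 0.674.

n = 69

For a one-sample test: n = ((z_{α} + z_β) / d)².
z_{α} + z_β = 1.645 + 0.674 = 2.319.
n = (2.319 / 0.28)² = 8.282² = 68.59.
Round up.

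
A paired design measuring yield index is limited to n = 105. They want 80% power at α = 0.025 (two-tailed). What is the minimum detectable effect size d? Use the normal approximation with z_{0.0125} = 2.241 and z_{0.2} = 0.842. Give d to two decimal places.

d_min ≈ 0.30

For a single sample (or paired design) of n = 105: d_min = (z_{α/2} + z_β)/√n.
z-sum = 2.241 + 0.842 = 3.083.
d_min = 3.083 / √105 = 3.083 / 10.247 = 0.301.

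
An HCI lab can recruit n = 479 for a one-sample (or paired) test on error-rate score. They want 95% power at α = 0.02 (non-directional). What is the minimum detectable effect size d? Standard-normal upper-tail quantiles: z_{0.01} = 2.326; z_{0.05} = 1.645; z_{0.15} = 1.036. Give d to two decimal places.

For a single sample (or paired design) of n = 479: d_min = (z_{α/2} + z_β)/√n.
z-sum = 2.326 + 1.645 = 3.971.
d_min = 3.971 / √479 = 3.971 / 21.886 = 0.181.

d_min ≈ 0.18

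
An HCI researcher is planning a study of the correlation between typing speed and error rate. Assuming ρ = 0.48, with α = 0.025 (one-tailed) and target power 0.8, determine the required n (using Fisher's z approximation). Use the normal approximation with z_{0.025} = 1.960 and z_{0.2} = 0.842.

n = 32

Fisher's z: C = ½·ln((1+r)/(1−r)) = ½·ln(2.8462) = 0.5230.
n = ((z_{α} + z_β)/C)² + 3.
(1.960 + 0.842) / 0.5230 = 2.802 / 0.5230 = 5.358.
n = 5.358² + 3 = 28.70 + 3 = 31.7.
Round up.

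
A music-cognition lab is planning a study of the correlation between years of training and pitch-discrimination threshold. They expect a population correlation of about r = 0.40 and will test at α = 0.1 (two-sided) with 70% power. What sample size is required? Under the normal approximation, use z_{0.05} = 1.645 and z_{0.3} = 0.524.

Fisher's z: C = ½·ln((1+r)/(1−r)) = ½·ln(2.3333) = 0.4236.
n = ((z_{α/2} + z_β)/C)² + 3.
(1.645 + 0.524) / 0.4236 = 2.169 / 0.4236 = 5.120.
n = 5.120² + 3 = 26.22 + 3 = 29.2.
Round up.

n = 30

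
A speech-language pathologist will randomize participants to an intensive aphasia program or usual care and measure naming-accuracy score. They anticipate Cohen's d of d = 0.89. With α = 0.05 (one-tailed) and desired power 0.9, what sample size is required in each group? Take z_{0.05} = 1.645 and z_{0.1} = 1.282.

For two independent groups with equal n: n = 2·((z_{α} + z_β) / d)².
z_{α} + z_β = 1.645 + 1.282 = 2.927.
n = 2 × (2.927 / 0.89)² = 2 × 3.289² = 2 × 10.82 = 21.6.
Round up to the next whole participant.

n = 22 per group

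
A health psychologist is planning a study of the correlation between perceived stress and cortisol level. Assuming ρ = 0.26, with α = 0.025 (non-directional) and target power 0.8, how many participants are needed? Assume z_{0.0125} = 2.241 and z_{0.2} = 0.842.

Fisher's z: C = ½·ln((1+r)/(1−r)) = ½·ln(1.7027) = 0.2661.
n = ((z_{α/2} + z_β)/C)² + 3.
(2.241 + 0.842) / 0.2661 = 3.083 / 0.2661 = 11.586.
n = 11.586² + 3 = 134.23 + 3 = 137.2.
Round up.

n = 138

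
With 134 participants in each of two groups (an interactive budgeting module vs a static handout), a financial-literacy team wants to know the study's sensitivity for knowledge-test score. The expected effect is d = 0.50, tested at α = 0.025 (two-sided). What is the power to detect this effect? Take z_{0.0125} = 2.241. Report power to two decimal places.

For two equal groups, power = Φ(d·√(n/2) − z_{α/2}).
d·√(n/2) = 0.50 × √(134/2) = 0.50 × 8.185 = 4.093.
z_β = 4.093 − 2.241 = 1.852.
Power = Φ(1.852) = 0.968.

power ≈ 0.97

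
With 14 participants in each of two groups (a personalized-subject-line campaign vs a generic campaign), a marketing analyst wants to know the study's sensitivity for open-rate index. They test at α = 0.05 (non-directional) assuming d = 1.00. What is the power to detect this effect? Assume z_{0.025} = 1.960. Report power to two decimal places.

power ≈ 0.75

For two equal groups, power = Φ(d·√(n/2) − z_{α/2}).
d·√(n/2) = 1.00 × √(14/2) = 1.00 × 2.646 = 2.646.
z_β = 2.646 − 1.960 = 0.686.
Power = Φ(0.686) = 0.754.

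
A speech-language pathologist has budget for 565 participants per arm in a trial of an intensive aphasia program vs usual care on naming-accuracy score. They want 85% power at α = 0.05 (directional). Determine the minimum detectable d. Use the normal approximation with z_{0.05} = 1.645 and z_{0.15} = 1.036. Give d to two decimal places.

d_min ≈ 0.16

For two independent groups of n = 565 each: d_min = (z_{α} + z_β)·√(2/n).
z-sum = 1.645 + 1.036 = 2.681.
d_min = 2.681 × √(2/565) = 2.681 × 0.0595 = 0.160.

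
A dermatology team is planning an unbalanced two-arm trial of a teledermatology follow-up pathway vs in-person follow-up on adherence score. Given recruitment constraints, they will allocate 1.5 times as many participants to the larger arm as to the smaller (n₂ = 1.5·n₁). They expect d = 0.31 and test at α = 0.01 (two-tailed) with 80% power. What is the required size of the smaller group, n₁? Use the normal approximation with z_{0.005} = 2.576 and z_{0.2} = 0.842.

With allocation ratio k = n₂/n₁ = 1.5, Var(x̄₁−x̄₂) = σ²(1/n₁ + 1/(k·n₁)) = σ²·(k+1)/(k·n₁).
So n₁ = (1 + 1/k)·((z_{α/2} + z_β)/d)² = 1.667 × (3.418/0.31)².
n₁ = 1.667 × 121.57 = 202.6.
Round up: n₁ = 203, giving n₂ = ⌈1.5 × 203⌉ = ⌈304.5⌉ = 305.

n₁ = 203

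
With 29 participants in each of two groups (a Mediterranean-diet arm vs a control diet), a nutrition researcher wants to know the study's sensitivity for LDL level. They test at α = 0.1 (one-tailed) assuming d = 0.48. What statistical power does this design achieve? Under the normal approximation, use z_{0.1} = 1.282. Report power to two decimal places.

power ≈ 0.71

For two equal groups, power = Φ(d·√(n/2) − z_{α}).
d·√(n/2) = 0.48 × √(29/2) = 0.48 × 3.808 = 1.828.
z_β = 1.828 − 1.282 = 0.546.
Power = Φ(0.546) = 0.707.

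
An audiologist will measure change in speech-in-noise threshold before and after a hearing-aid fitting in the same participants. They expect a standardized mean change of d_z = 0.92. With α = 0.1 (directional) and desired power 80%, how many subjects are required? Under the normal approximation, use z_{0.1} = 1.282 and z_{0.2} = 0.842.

For a paired (one-sample on differences) test: n = ((z_{α} + z_β) / d)².
z_{α} + z_β = 1.282 + 0.842 = 2.124.
n = (2.124 / 0.92)² = 2.309² = 5.33.
Round up.

n = 6 pairs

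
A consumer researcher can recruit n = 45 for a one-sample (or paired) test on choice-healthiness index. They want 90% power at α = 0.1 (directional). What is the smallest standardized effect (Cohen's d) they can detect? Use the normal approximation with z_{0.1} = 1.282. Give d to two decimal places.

d_min ≈ 0.38

For a single sample (or paired design) of n = 45: d_min = (z_{α} + z_β)/√n.
z-sum = 1.282 + 1.282 = 2.564.
d_min = 2.564 / √45 = 2.564 / 6.708 = 0.382.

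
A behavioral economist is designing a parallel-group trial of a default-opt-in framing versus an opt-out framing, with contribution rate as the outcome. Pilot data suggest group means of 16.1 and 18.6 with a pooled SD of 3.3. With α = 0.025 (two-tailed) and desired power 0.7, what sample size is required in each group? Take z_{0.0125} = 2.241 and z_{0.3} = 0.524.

n = 27 per group

Cohen's d = |M₁ − M₂| / SD_pooled = |16.1 − 18.6| / 3.3 = 2.5 / 3.3 = 0.758.
For two independent groups with equal n: n = 2·((z_{α/2} + z_β) / d)².
z_{α/2} + z_β = 2.241 + 0.524 = 2.765.
n = 2 × (2.765 / 0.758)² = 2 × 3.648² = 2 × 13.31 = 26.6.
Round up to the next whole participant.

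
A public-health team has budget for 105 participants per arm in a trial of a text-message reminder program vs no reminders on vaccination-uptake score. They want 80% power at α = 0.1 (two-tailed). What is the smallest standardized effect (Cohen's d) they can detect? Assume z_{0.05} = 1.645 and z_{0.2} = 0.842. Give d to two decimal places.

For two independent groups of n = 105 each: d_min = (z_{α/2} + z_β)·√(2/n).
z-sum = 1.645 + 0.842 = 2.487.
d_min = 2.487 × √(2/105) = 2.487 × 0.1380 = 0.343.

d_min ≈ 0.34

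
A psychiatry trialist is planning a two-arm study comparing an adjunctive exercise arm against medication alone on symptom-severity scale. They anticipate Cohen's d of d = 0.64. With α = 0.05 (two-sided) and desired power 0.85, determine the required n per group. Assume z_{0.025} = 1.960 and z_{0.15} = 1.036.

n = 44 per group

For two independent groups with equal n: n = 2·((z_{α/2} + z_β) / d)².
z_{α/2} + z_β = 1.960 + 1.036 = 2.996.
n = 2 × (2.996 / 0.64)² = 2 × 4.681² = 2 × 21.91 = 43.8.
Round up to the next whole participant.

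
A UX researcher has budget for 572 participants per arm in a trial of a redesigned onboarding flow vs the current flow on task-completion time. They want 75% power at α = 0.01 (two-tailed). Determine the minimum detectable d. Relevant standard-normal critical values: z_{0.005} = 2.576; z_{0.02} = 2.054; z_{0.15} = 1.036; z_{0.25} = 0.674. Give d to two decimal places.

d_min ≈ 0.19

For two independent groups of n = 572 each: d_min = (z_{α/2} + z_β)·√(2/n).
z-sum = 2.576 + 0.674 = 3.250.
d_min = 3.250 × √(2/572) = 3.250 × 0.0591 = 0.192.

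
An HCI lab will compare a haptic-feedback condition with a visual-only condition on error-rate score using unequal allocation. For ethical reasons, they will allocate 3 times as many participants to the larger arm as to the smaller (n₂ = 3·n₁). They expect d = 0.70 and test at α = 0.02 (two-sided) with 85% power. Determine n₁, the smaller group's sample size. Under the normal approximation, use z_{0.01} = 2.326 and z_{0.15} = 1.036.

With allocation ratio k = n₂/n₁ = 3, Var(x̄₁−x̄₂) = σ²(1/n₁ + 1/(k·n₁)) = σ²·(k+1)/(k·n₁).
So n₁ = (1 + 1/k)·((z_{α/2} + z_β)/d)² = 1.333 × (3.362/0.70)².
n₁ = 1.333 × 23.07 = 30.8.
Round up: n₁ = 31, giving n₂ = 3 × 31 = 93.

n₁ = 31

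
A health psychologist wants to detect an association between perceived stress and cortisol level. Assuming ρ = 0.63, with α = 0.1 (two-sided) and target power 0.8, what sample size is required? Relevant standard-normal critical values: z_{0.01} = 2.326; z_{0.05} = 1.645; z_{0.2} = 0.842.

Fisher's z: C = ½·ln((1+r)/(1−r)) = ½·ln(4.4054) = 0.7414.
n = ((z_{α/2} + z_β)/C)² + 3.
(1.645 + 0.842) / 0.7414 = 2.487 / 0.7414 = 3.354.
n = 3.354² + 3 = 11.25 + 3 = 14.3.
Round up.

n = 15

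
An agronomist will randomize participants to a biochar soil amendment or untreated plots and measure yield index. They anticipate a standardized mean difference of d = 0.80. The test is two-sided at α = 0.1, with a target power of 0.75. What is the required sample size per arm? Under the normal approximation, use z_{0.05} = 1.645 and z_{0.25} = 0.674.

n = 17 per group

For two independent groups with equal n: n = 2·((z_{α/2} + z_β) / d)².
z_{α/2} + z_β = 1.645 + 0.674 = 2.319.
n = 2 × (2.319 / 0.80)² = 2 × 2.899² = 2 × 8.40 = 16.8.
Round up to the next whole participant.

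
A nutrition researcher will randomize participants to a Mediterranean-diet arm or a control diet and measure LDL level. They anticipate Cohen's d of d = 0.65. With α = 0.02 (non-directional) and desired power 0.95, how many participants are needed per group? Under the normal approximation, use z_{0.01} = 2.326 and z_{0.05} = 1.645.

n = 75 per group

For two independent groups with equal n: n = 2·((z_{α/2} + z_β) / d)².
z_{α/2} + z_β = 2.326 + 1.645 = 3.971.
n = 2 × (3.971 / 0.65)² = 2 × 6.109² = 2 × 37.32 = 74.6.
Round up to the next whole participant.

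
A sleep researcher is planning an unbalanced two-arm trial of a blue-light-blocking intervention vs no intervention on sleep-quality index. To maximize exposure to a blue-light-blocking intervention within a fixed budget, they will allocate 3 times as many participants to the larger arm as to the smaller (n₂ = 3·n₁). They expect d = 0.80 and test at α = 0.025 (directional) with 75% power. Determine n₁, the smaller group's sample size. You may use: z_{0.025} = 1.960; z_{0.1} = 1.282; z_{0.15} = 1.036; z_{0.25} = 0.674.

n₁ = 15

With allocation ratio k = n₂/n₁ = 3, Var(x̄₁−x̄₂) = σ²(1/n₁ + 1/(k·n₁)) = σ²·(k+1)/(k·n₁).
So n₁ = (1 + 1/k)·((z_{α} + z_β)/d)² = 1.333 × (2.634/0.80)².
n₁ = 1.333 × 10.84 = 14.5.
Round up: n₁ = 15, giving n₂ = 3 × 15 = 45.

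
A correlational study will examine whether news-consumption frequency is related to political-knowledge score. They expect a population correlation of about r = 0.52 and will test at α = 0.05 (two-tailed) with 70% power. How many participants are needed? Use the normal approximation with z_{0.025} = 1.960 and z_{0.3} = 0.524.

Fisher's z: C = ½·ln((1+r)/(1−r)) = ½·ln(3.1667) = 0.5763.
n = ((z_{α/2} + z_β)/C)² + 3.
(1.960 + 0.524) / 0.5763 = 2.484 / 0.5763 = 4.310.
n = 4.310² + 3 = 18.58 + 3 = 21.6.
Round up.

n = 22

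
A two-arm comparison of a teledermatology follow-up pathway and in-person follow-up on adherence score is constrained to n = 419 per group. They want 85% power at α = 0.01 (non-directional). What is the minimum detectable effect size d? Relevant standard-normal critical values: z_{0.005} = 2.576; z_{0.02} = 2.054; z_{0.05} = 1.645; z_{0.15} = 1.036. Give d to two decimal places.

d_min ≈ 0.25

For two independent groups of n = 419 each: d_min = (z_{α/2} + z_β)·√(2/n).
z-sum = 2.576 + 1.036 = 3.612.
d_min = 3.612 × √(2/419) = 3.612 × 0.0691 = 0.250.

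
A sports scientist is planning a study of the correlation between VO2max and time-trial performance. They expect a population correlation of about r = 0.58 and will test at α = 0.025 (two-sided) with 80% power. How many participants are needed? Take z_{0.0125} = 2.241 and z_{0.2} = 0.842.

Fisher's z: C = ½·ln((1+r)/(1−r)) = ½·ln(3.7619) = 0.6625.
n = ((z_{α/2} + z_β)/C)² + 3.
(2.241 + 0.842) / 0.6625 = 3.083 / 0.6625 = 4.654.
n = 4.654² + 3 = 21.66 + 3 = 24.7.
Round up.

n = 25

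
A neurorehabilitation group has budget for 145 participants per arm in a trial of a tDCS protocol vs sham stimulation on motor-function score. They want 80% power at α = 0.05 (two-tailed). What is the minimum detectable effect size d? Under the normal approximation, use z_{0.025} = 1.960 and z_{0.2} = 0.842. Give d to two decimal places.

d_min ≈ 0.33

For two independent groups of n = 145 each: d_min = (z_{α/2} + z_β)·√(2/n).
z-sum = 1.960 + 0.842 = 2.802.
d_min = 2.802 × √(2/145) = 2.802 × 0.1174 = 0.329.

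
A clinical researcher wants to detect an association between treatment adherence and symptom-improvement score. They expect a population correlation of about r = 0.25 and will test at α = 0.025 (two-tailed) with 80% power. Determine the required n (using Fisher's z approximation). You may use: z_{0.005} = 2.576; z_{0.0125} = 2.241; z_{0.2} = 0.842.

n = 149

Fisher's z: C = ½·ln((1+r)/(1−r)) = ½·ln(1.6667) = 0.2554.
n = ((z_{α/2} + z_β)/C)² + 3.
(2.241 + 0.842) / 0.2554 = 3.083 / 0.2554 = 12.071.
n = 12.071² + 3 = 145.72 + 3 = 148.7.
Round up.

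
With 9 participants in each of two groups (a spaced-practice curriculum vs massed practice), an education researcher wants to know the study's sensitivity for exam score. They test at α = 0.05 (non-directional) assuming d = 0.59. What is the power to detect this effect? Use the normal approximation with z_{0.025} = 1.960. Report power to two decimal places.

For two equal groups, power = Φ(d·√(n/2) − z_{α/2}).
d·√(n/2) = 0.59 × √(9/2) = 0.59 × 2.121 = 1.252.
z_β = 1.252 − 1.960 = -0.708.
Power = Φ(-0.708) = 0.239.

power ≈ 0.24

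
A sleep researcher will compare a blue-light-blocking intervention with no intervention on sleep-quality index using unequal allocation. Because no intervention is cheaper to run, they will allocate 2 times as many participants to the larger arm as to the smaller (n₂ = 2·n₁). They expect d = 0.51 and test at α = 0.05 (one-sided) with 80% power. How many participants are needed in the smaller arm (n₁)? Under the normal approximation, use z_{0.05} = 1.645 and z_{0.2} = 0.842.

n₁ = 36

With allocation ratio k = n₂/n₁ = 2, Var(x̄₁−x̄₂) = σ²(1/n₁ + 1/(k·n₁)) = σ²·(k+1)/(k·n₁).
So n₁ = (1 + 1/k)·((z_{α} + z_β)/d)² = 1.500 × (2.487/0.51)².
n₁ = 1.500 × 23.78 = 35.7.
Round up: n₁ = 36, giving n₂ = 2 × 36 = 72.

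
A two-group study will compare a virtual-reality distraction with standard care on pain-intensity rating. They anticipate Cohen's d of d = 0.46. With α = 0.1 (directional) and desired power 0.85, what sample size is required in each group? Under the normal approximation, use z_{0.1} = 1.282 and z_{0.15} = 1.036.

For two independent groups with equal n: n = 2·((z_{α} + z_β) / d)².
z_{α} + z_β = 1.282 + 1.036 = 2.318.
n = 2 × (2.318 / 0.46)² = 2 × 5.039² = 2 × 25.39 = 50.8.
Round up to the next whole participant.

n = 51 per group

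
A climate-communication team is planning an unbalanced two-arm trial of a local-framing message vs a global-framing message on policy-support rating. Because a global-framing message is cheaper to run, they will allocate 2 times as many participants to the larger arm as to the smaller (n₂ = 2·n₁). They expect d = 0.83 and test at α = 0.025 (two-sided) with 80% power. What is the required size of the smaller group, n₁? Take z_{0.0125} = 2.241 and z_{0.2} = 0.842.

With allocation ratio k = n₂/n₁ = 2, Var(x̄₁−x̄₂) = σ²(1/n₁ + 1/(k·n₁)) = σ²·(k+1)/(k·n₁).
So n₁ = (1 + 1/k)·((z_{α/2} + z_β)/d)² = 1.500 × (3.083/0.83)².
n₁ = 1.500 × 13.80 = 20.7.
Round up: n₁ = 21, giving n₂ = 2 × 21 = 42.

n₁ = 21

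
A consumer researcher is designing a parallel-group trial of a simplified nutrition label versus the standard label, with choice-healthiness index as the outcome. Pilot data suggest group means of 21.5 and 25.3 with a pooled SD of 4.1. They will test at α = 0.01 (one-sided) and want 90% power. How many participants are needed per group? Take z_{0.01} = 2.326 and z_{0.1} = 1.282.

n = 31 per group

Cohen's d = |M₁ − M₂| / SD_pooled = |21.5 − 25.3| / 4.1 = 3.8 / 4.1 = 0.927.
For two independent groups with equal n: n = 2·((z_{α} + z_β) / d)².
z_{α} + z_β = 2.326 + 1.282 = 3.608.
n = 2 × (3.608 / 0.927)² = 2 × 3.892² = 2 × 15.15 = 30.3.
Round up to the next whole participant.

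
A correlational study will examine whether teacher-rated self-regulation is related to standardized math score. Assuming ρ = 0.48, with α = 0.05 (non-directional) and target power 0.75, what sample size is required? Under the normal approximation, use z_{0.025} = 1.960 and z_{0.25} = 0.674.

Fisher's z: C = ½·ln((1+r)/(1−r)) = ½·ln(2.8462) = 0.5230.
n = ((z_{α/2} + z_β)/C)² + 3.
(1.960 + 0.674) / 0.5230 = 2.634 / 0.5230 = 5.036.
n = 5.036² + 3 = 25.36 + 3 = 28.4.
Round up.

n = 29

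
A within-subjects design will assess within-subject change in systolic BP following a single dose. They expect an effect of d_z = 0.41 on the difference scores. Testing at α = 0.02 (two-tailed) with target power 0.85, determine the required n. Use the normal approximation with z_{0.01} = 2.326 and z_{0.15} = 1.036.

n = 68 pairs

For a paired (one-sample on differences) test: n = ((z_{α/2} + z_β) / d)².
z_{α/2} + z_β = 2.326 + 1.036 = 3.362.
n = (3.362 / 0.41)² = 8.200² = 67.24.
Round up.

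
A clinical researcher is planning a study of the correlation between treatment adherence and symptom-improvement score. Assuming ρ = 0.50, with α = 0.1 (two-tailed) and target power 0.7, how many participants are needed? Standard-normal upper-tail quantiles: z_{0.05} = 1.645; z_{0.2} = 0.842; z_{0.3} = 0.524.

n = 19

Fisher's z: C = ½·ln((1+r)/(1−r)) = ½·ln(3.0000) = 0.5493.
n = ((z_{α/2} + z_β)/C)² + 3.
(1.645 + 0.524) / 0.5493 = 2.169 / 0.5493 = 3.949.
n = 3.949² + 3 = 15.59 + 3 = 18.6.
Round up.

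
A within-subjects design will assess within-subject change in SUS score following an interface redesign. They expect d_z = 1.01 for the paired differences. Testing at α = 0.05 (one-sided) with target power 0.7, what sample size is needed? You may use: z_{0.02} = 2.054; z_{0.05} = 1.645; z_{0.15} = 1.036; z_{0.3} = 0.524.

n = 5 pairs

For a paired (one-sample on differences) test: n = ((z_{α} + z_β) / d)².
z_{α} + z_β = 1.645 + 0.524 = 2.169.
n = (2.169 / 1.01)² = 2.148² = 4.61.
Round up.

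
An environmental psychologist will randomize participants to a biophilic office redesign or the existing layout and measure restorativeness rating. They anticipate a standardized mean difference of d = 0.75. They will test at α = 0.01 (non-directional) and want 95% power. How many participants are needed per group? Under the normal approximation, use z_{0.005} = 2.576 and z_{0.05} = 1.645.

For two independent groups with equal n: n = 2·((z_{α/2} + z_β) / d)².
z_{α/2} + z_β = 2.576 + 1.645 = 4.221.
n = 2 × (4.221 / 0.75)² = 2 × 5.628² = 2 × 31.67 = 63.3.
Round up to the next whole participant.

n = 64 per group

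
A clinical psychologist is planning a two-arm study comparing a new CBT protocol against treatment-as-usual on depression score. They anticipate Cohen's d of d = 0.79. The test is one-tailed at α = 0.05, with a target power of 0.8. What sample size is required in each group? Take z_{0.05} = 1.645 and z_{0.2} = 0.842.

n = 20 per group

For two independent groups with equal n: n = 2·((z_{α} + z_β) / d)².
z_{α} + z_β = 1.645 + 0.842 = 2.487.
n = 2 × (2.487 / 0.79)² = 2 × 3.148² = 2 × 9.91 = 19.8.
Round up to the next whole participant.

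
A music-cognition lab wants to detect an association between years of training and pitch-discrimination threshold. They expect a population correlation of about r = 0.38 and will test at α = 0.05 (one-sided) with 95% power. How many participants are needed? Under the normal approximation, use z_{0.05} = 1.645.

Fisher's z: C = ½·ln((1+r)/(1−r)) = ½·ln(2.2258) = 0.4001.
n = ((z_{α} + z_β)/C)² + 3.
(1.645 + 1.645) / 0.4001 = 3.290 / 0.4001 = 8.223.
n = 8.223² + 3 = 67.62 + 3 = 70.6.
Round up.

n = 71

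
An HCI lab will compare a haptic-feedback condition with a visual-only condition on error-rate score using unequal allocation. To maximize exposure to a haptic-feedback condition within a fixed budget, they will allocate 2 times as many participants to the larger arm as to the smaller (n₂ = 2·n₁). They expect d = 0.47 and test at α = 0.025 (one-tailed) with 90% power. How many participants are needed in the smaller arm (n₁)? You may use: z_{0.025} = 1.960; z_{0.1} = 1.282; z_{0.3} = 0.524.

With allocation ratio k = n₂/n₁ = 2, Var(x̄₁−x̄₂) = σ²(1/n₁ + 1/(k·n₁)) = σ²·(k+1)/(k·n₁).
So n₁ = (1 + 1/k)·((z_{α} + z_β)/d)² = 1.500 × (3.242/0.47)².
n₁ = 1.500 × 47.58 = 71.4.
Round up: n₁ = 72, giving n₂ = 2 × 72 = 144.

n₁ = 72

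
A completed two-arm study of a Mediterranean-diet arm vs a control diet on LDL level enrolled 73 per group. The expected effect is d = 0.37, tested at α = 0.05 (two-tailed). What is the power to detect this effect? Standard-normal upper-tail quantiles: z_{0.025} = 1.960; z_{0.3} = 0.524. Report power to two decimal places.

power ≈ 0.61

For two equal groups, power = Φ(d·√(n/2) − z_{α/2}).
d·√(n/2) = 0.37 × √(73/2) = 0.37 × 6.042 = 2.235.
z_β = 2.235 − 1.960 = 0.275.
Power = Φ(0.275) = 0.608.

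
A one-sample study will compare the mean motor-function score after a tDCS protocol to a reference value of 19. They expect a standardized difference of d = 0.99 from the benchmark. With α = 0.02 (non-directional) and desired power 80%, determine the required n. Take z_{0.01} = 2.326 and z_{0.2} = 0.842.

n = 11

For a one-sample test: n = ((z_{α/2} + z_β) / d)².
z_{α/2} + z_β = 2.326 + 0.842 = 3.168.
n = (3.168 / 0.99)² = 3.200² = 10.24.
Round up.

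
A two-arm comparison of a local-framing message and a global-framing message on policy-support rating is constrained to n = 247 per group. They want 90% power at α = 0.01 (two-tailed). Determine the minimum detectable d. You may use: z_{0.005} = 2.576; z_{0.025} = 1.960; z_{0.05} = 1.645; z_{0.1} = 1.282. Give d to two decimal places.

d_min ≈ 0.35

For two independent groups of n = 247 each: d_min = (z_{α/2} + z_β)·√(2/n).
z-sum = 2.576 + 1.282 = 3.858.
d_min = 3.858 × √(2/247) = 3.858 × 0.0900 = 0.347.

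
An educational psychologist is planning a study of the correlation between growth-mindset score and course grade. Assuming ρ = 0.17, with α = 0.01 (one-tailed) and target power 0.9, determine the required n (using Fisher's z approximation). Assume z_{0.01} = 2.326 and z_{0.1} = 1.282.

Fisher's z: C = ½·ln((1+r)/(1−r)) = ½·ln(1.4096) = 0.1717.
n = ((z_{α} + z_β)/C)² + 3.
(2.326 + 1.282) / 0.1717 = 3.608 / 0.1717 = 21.013.
n = 21.013² + 3 = 441.56 + 3 = 444.6.
Round up.

n = 445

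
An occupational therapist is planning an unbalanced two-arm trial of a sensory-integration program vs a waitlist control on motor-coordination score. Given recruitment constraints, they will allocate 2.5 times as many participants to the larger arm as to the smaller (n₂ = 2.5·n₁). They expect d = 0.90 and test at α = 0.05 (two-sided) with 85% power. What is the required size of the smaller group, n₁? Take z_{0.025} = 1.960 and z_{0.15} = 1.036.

n₁ = 16

With allocation ratio k = n₂/n₁ = 2.5, Var(x̄₁−x̄₂) = σ²(1/n₁ + 1/(k·n₁)) = σ²·(k+1)/(k·n₁).
So n₁ = (1 + 1/k)·((z_{α/2} + z_β)/d)² = 1.400 × (2.996/0.90)².
n₁ = 1.400 × 11.08 = 15.5.
Round up: n₁ = 16, giving n₂ = 2.5 × 16 = 40.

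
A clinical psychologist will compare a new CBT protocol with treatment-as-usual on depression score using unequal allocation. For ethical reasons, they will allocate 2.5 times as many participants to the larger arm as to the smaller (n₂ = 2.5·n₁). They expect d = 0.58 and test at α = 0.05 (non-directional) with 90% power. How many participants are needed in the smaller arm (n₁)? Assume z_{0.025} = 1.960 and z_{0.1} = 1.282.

With allocation ratio k = n₂/n₁ = 2.5, Var(x̄₁−x̄₂) = σ²(1/n₁ + 1/(k·n₁)) = σ²·(k+1)/(k·n₁).
So n₁ = (1 + 1/k)·((z_{α/2} + z_β)/d)² = 1.400 × (3.242/0.58)².
n₁ = 1.400 × 31.24 = 43.7.
Round up: n₁ = 44, giving n₂ = 2.5 × 44 = 110.

n₁ = 44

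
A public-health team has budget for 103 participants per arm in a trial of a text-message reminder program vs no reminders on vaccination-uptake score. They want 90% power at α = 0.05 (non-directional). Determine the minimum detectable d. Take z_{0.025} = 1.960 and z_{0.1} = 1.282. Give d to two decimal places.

d_min ≈ 0.45

For two independent groups of n = 103 each: d_min = (z_{α/2} + z_β)·√(2/n).
z-sum = 1.960 + 1.282 = 3.242.
d_min = 3.242 × √(2/103) = 3.242 × 0.1393 = 0.452.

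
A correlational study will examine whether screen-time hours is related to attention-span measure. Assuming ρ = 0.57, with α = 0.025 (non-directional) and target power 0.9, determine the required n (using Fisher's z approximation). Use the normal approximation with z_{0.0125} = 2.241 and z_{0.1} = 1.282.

Fisher's z: C = ½·ln((1+r)/(1−r)) = ½·ln(3.6512) = 0.6475.
n = ((z_{α/2} + z_β)/C)² + 3.
(2.241 + 1.282) / 0.6475 = 3.523 / 0.6475 = 5.441.
n = 5.441² + 3 = 29.60 + 3 = 32.6.
Round up.

n = 33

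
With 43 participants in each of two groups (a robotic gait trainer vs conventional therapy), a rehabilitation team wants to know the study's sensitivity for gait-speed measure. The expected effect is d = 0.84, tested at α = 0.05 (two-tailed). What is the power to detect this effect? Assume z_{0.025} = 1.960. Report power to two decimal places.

For two equal groups, power = Φ(d·√(n/2) − z_{α/2}).
d·√(n/2) = 0.84 × √(43/2) = 0.84 × 4.637 = 3.895.
z_β = 3.895 − 1.960 = 1.935.
Power = Φ(1.935) = 0.973.

power ≈ 0.97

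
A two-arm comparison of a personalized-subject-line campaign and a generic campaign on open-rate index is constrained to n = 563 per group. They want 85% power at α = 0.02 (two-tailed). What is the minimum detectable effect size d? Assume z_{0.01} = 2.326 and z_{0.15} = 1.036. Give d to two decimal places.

d_min ≈ 0.20

For two independent groups of n = 563 each: d_min = (z_{α/2} + z_β)·√(2/n).
z-sum = 2.326 + 1.036 = 3.362.
d_min = 3.362 × √(2/563) = 3.362 × 0.0596 = 0.200.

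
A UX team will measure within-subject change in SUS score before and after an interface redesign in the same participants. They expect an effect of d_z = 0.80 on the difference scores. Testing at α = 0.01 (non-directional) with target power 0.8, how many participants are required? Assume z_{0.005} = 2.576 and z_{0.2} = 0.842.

For a paired (one-sample on differences) test: n = ((z_{α/2} + z_β) / d)².
z_{α/2} + z_β = 2.576 + 0.842 = 3.418.
n = (3.418 / 0.80)² = 4.272² = 18.25.
Round up.

n = 19 pairs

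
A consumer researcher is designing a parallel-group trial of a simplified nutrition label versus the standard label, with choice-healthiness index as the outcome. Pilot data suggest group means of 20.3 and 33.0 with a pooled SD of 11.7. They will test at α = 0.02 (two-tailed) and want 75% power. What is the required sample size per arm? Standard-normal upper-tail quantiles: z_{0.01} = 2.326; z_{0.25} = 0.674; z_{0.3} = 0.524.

n = 16 per group

Cohen's d = |M₁ − M₂| / SD_pooled = |20.3 − 33.0| / 11.7 = 12.7 / 11.7 = 1.085.
For two independent groups with equal n: n = 2·((z_{α/2} + z_β) / d)².
z_{α/2} + z_β = 2.326 + 0.674 = 3.000.
n = 2 × (3.000 / 1.085)² = 2 × 2.765² = 2 × 7.65 = 15.3.
Round up to the next whole participant.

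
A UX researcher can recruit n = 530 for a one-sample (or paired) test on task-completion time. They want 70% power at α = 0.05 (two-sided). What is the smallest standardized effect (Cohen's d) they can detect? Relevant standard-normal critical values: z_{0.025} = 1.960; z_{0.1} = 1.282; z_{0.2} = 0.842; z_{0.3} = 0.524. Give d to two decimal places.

d_min ≈ 0.11

For a single sample (or paired design) of n = 530: d_min = (z_{α/2} + z_β)/√n.
z-sum = 1.960 + 0.524 = 2.484.
d_min = 2.484 / √530 = 2.484 / 23.022 = 0.108.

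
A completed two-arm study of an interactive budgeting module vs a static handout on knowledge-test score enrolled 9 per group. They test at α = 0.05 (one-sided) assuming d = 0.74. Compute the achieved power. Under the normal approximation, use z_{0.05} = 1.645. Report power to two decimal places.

For two equal groups, power = Φ(d·√(n/2) − z_{α}).
d·√(n/2) = 0.74 × √(9/2) = 0.74 × 2.121 = 1.570.
z_β = 1.570 − 1.645 = -0.075.
Power = Φ(-0.075) = 0.470.

power ≈ 0.47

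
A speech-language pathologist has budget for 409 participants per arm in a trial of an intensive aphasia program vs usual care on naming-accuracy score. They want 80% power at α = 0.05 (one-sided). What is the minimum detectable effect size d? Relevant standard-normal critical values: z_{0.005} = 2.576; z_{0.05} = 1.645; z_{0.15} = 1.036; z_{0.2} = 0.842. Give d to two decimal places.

d_min ≈ 0.17

For two independent groups of n = 409 each: d_min = (z_{α} + z_β)·√(2/n).
z-sum = 1.645 + 0.842 = 2.487.
d_min = 2.487 × √(2/409) = 2.487 × 0.0699 = 0.174.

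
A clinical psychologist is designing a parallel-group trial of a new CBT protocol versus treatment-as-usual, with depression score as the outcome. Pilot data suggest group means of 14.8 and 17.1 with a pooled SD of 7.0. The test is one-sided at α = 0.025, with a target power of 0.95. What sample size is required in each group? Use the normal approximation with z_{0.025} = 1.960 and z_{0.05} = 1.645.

n = 241 per group

Cohen's d = |M₁ − M₂| / SD_pooled = |14.8 − 17.1| / 7.0 = 2.3 / 7.0 = 0.329.
For two independent groups with equal n: n = 2·((z_{α} + z_β) / d)².
z_{α} + z_β = 1.960 + 1.645 = 3.605.
n = 2 × (3.605 / 0.329)² = 2 × 10.957² = 2 × 120.07 = 240.1.
Round up to the next whole participant.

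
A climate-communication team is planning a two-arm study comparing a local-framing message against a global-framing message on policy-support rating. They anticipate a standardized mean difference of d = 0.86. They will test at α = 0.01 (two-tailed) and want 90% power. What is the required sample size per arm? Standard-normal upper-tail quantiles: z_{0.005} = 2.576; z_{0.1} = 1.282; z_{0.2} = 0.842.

For two independent groups with equal n: n = 2·((z_{α/2} + z_β) / d)².
z_{α/2} + z_β = 2.576 + 1.282 = 3.858.
n = 2 × (3.858 / 0.86)² = 2 × 4.486² = 2 × 20.12 = 40.2.
Round up to the next whole participant.

n = 41 per group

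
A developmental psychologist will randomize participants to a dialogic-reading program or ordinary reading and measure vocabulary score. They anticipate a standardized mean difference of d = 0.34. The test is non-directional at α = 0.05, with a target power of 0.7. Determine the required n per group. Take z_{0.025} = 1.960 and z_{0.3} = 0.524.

For two independent groups with equal n: n = 2·((z_{α/2} + z_β) / d)².
z_{α/2} + z_β = 1.960 + 0.524 = 2.484.
n = 2 × (2.484 / 0.34)² = 2 × 7.306² = 2 × 53.38 = 106.8.
Round up to the next whole participant.

n = 107 per group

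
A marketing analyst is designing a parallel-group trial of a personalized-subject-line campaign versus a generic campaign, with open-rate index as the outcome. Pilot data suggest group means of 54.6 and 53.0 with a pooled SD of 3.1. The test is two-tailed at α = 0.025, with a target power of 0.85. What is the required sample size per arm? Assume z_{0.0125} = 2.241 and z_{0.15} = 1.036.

n = 81 per group

Cohen's d = |M₁ − M₂| / SD_pooled = |54.6 − 53.0| / 3.1 = 1.6 / 3.1 = 0.516.
For two independent groups with equal n: n = 2·((z_{α/2} + z_β) / d)².
z_{α/2} + z_β = 2.241 + 1.036 = 3.277.
n = 2 × (3.277 / 0.516)² = 2 × 6.351² = 2 × 40.33 = 80.7.
Round up to the next whole participant.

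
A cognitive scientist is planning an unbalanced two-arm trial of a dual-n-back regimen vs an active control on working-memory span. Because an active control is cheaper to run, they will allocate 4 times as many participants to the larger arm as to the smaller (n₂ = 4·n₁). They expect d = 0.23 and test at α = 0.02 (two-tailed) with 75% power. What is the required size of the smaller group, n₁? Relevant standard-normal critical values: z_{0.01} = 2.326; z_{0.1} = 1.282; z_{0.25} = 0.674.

With allocation ratio k = n₂/n₁ = 4, Var(x̄₁−x̄₂) = σ²(1/n₁ + 1/(k·n₁)) = σ²·(k+1)/(k·n₁).
So n₁ = (1 + 1/k)·((z_{α/2} + z_β)/d)² = 1.250 × (3.000/0.23)².
n₁ = 1.250 × 170.13 = 212.7.
Round up: n₁ = 213, giving n₂ = 4 × 213 = 852.

n₁ = 213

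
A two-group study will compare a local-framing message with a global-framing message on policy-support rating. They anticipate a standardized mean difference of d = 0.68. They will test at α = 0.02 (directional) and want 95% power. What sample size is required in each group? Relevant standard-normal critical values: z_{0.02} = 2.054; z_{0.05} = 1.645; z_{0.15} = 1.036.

n = 60 per group

For two independent groups with equal n: n = 2·((z_{α} + z_β) / d)².
z_{α} + z_β = 2.054 + 1.645 = 3.699.
n = 2 × (3.699 / 0.68)² = 2 × 5.440² = 2 × 29.59 = 59.2.
Round up to the next whole participant.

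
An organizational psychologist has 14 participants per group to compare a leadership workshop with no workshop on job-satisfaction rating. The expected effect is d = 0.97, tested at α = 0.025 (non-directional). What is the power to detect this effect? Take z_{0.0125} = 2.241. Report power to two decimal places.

power ≈ 0.63

For two equal groups, power = Φ(d·√(n/2) − z_{α/2}).
d·√(n/2) = 0.97 × √(14/2) = 0.97 × 2.646 = 2.566.
z_β = 2.566 − 2.241 = 0.325.
Power = Φ(0.325) = 0.628.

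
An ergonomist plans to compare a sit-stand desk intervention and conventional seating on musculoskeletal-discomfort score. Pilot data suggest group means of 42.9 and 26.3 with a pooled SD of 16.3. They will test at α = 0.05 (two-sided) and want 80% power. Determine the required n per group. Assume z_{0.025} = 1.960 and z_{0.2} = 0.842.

Cohen's d = |M₁ − M₂| / SD_pooled = |42.9 − 26.3| / 16.3 = 16.6 / 16.3 = 1.018.
For two independent groups with equal n: n = 2·((z_{α/2} + z_β) / d)².
z_{α/2} + z_β = 1.960 + 0.842 = 2.802.
n = 2 × (2.802 / 1.018)² = 2 × 2.752² = 2 × 7.58 = 15.2.
Round up to the next whole participant.

n = 16 per group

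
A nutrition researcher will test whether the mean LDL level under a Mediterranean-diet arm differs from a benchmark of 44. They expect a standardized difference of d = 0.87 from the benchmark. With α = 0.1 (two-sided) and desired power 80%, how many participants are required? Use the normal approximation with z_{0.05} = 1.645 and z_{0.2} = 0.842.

n = 9

For a one-sample test: n = ((z_{α/2} + z_β) / d)².
z_{α/2} + z_β = 1.645 + 0.842 = 2.487.
n = (2.487 / 0.87)² = 2.859² = 8.17.
Round up.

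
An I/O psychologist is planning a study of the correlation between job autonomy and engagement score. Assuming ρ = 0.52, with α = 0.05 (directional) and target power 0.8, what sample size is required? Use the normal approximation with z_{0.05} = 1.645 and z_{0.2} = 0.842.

Fisher's z: C = ½·ln((1+r)/(1−r)) = ½·ln(3.1667) = 0.5763.
n = ((z_{α} + z_β)/C)² + 3.
(1.645 + 0.842) / 0.5763 = 2.487 / 0.5763 = 4.315.
n = 4.315² + 3 = 18.62 + 3 = 21.6.
Round up.

n = 22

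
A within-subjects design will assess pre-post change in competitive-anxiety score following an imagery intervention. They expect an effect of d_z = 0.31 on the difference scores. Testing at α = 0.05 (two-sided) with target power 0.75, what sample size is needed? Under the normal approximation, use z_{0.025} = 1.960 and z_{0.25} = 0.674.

For a paired (one-sample on differences) test: n = ((z_{α/2} + z_β) / d)².
z_{α/2} + z_β = 1.960 + 0.674 = 2.634.
n = (2.634 / 0.31)² = 8.497² = 72.20.
Round up.

n = 73 pairs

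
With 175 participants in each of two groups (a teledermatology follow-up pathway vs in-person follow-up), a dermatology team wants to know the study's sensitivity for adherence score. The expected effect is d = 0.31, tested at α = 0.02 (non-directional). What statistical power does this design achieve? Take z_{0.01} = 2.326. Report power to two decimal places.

For two equal groups, power = Φ(d·√(n/2) − z_{α/2}).
d·√(n/2) = 0.31 × √(175/2) = 0.31 × 9.354 = 2.900.
z_β = 2.900 − 2.326 = 0.574.
Power = Φ(0.574) = 0.717.

power ≈ 0.72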